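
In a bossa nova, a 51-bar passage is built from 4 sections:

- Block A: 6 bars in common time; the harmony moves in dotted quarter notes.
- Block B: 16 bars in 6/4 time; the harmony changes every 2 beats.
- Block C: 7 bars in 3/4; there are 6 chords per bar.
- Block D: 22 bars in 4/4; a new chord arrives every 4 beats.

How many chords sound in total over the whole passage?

128 chords

A: 6 bars × 4 beats = 24 beats; 1.5 beats/chord → 16 chords.
B: 16 bars × 6 beats = 96 beats; 2 beats/chord → 48 chords.
C: 7 bars × 3 beats = 21 beats; 0.5 beats/chord → 42 chords.
D: 22 bars × 4 beats = 88 beats; 4 beats/chord → 22 chords.
Total: 16 + 48 + 42 + 22 = 128.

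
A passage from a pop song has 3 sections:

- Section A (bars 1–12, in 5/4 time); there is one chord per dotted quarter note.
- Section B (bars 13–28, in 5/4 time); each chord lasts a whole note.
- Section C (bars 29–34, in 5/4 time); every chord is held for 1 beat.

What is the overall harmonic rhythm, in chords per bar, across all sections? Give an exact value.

A: 12 bars of 5 beats is 60 beats; at 1.5 beats each that's 40 chords.
B: 16 bars of 5 beats is 80 beats; at 4 beats each that's 20 chords.
C: 6 bars of 5 beats is 30 beats; at 1 beat each that's 30 chords.
Overall: 90 chords over 34 bars → 90/34 = 45/17 chords per bar.

45/17 chords per bar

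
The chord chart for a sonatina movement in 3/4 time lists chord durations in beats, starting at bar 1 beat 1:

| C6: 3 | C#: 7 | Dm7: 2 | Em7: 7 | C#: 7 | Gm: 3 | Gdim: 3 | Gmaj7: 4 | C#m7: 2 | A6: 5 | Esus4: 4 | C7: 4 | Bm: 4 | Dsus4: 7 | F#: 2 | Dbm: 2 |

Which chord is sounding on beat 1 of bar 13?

C#m7

Beat 1 of bar 13 is beat (13−1)×3 + 1 = 37 overall.
Running totals: C6 ends at 3, C# ends at 10, Dm7 ends at 12, Em7 ends at 19, C# ends at 26, Gm ends at 29, Gdim ends at 32, Gmaj7 ends at 36, C#m7 ends at 38.
Beat 37 falls within C#m7.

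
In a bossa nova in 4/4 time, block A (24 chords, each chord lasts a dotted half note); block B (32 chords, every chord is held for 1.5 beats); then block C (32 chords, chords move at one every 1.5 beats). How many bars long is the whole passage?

42 bars

A: 24 × 3 = 72 beats = 18 bars.
B: 32 × 1.5 = 48 beats = 12 bars.
C: 32 × 1.5 = 48 beats = 12 bars.
Total: 18 + 12 + 12 = 42 bars.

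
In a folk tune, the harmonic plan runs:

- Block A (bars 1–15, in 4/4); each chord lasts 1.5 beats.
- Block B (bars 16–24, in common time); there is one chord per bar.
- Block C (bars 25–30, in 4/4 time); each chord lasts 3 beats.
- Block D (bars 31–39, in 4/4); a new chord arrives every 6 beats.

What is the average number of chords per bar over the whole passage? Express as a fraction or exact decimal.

21/13 chords per bar

A: 15 × 4 = 60 beats ÷ 1.5 = 40 chords.
B: 9 × 4 = 36 beats ÷ 4 = 9 chords.
C: 6 × 4 = 24 beats ÷ 3 = 8 chords.
D: 9 × 4 = 36 beats ÷ 6 = 6 chords.
Overall: 63 chords over 39 bars → 63/39 = 21/13 chords per bar.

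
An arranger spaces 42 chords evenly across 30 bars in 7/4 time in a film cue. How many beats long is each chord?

30 bars × 7 beats/bar = 210 beats total.
210 beats ÷ 42 chords = 5 beats per chord.

5 beats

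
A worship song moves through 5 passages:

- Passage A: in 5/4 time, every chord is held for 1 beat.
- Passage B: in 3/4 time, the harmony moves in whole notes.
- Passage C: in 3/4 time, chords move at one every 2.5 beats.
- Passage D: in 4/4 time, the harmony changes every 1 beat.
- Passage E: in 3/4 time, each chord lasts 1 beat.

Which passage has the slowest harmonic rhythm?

Passage B

A: 5 beats/bar ÷ 1 beat/chord = 5 chords/bar.
B: 3 beats/bar ÷ 4 beats/chord = 0.75 chords/bar.
C: 3 beats/bar ÷ 2.5 beats/chord = 1.2 chords/bar.
D: 4 beats/bar ÷ 1 beat/chord = 4 chords/bar.
E: 3 beats/bar ÷ 1 beat/chord = 3 chords/bar.
Slowest is B at 0.75 chords/bar.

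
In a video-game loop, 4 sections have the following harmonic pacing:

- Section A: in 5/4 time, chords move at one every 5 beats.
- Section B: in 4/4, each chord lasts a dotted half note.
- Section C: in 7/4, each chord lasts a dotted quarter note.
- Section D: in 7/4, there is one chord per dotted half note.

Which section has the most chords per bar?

A: 5/5 = 1 chord/bar.
B: 4/3 = 4/3 chords/bar.
C: 7/1.5 = 14/3 chords/bar.
D: 7/3 = 7/3 chords/bar.
Fastest is C at 14/3 chords/bar.

Section C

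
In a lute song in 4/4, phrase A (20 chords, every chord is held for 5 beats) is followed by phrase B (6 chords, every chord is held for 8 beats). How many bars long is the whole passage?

37 bars

A: 20 × 5 = 100 beats = 25 bars.
B: 6 × 8 = 48 beats = 12 bars.
Total: 25 + 12 = 37 bars.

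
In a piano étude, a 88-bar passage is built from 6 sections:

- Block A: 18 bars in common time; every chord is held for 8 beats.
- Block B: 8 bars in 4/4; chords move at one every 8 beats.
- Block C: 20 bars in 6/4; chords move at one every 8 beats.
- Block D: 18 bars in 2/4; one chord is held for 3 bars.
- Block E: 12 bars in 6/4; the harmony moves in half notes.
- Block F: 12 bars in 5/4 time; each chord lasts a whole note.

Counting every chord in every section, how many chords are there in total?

A: 18 bars × 4 beats = 72 beats; 8 beats/chord → 9 chords.
B: 8 bars × 4 beats = 32 beats; 8 beats/chord → 4 chords.
C: 20 bars × 6 beats = 120 beats; 8 beats/chord → 15 chords.
D: 18 bars × 2 beats = 36 beats; 6 beats/chord → 6 chords.
E: 12 bars × 6 beats = 72 beats; 2 beats/chord → 36 chords.
F: 12 bars × 5 beats = 60 beats; 4 beats/chord → 15 chords.
Total: 9 + 4 + 15 + 6 + 36 + 15 = 85.

85 chords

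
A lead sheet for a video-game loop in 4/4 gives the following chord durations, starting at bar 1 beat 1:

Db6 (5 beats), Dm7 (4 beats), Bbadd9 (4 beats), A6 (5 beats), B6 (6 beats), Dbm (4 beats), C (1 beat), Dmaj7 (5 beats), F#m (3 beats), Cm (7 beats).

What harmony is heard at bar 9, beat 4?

Beat 4 of bar 9 is beat (9−1)×4 + 4 = 36 overall.
Running totals: Db6 ends at 5, Dm7 ends at 9, Bbadd9 ends at 13, A6 ends at 18, B6 ends at 24, Dbm ends at 28, C ends at 29, Dmaj7 ends at 34, F#m ends at 37.
Beat 36 falls within F#m.

F#m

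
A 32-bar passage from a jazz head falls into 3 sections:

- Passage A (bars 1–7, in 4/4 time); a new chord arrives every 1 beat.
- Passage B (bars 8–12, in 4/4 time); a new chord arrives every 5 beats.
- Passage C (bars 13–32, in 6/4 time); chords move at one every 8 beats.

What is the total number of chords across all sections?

47 chords

A: 7·4 = 28 beats, 28/1 = 28 chords.
B: 5·4 = 20 beats, 20/5 = 4 chords.
C: 20·6 = 120 beats, 120/8 = 15 chords.
Total: 28 + 4 + 15 = 47.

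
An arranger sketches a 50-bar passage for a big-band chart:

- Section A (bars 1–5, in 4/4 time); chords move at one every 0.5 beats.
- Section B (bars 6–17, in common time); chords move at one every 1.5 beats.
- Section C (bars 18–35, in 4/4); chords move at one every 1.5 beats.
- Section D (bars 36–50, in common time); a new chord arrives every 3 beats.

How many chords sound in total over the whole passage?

140 chords

A has 20 beats and chords last 0.5 each, so 40 chords.
B has 48 beats and chords last 1.5 each, so 32 chords.
C has 72 beats and chords last 1.5 each, so 48 chords.
D has 60 beats and chords last 3 each, so 20 chords.
Total: 40 + 32 + 48 + 20 = 140.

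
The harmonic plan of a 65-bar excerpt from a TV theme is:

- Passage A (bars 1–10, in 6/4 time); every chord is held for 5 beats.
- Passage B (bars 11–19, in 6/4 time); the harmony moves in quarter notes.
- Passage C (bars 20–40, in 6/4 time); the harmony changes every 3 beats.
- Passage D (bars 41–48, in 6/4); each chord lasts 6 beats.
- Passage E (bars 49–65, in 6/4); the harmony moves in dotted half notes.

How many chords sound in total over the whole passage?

150 chords

A: 10·6 = 60 beats, 60/5 = 12 chords.
B: 9·6 = 54 beats, 54/1 = 54 chords.
C: 21·6 = 126 beats, 126/3 = 42 chords.
D: 8·6 = 48 beats, 48/6 = 8 chords.
E: 17·6 = 102 beats, 102/3 = 34 chords.
Total: 12 + 54 + 42 + 8 + 34 = 150.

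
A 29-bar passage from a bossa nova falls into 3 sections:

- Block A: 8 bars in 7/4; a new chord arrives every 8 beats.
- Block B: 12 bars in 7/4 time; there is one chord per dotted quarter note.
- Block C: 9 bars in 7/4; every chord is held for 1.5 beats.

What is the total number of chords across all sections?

A: 8 bars × 7 beats = 56 beats; 8 beats/chord → 7 chords.
B: 12 bars × 7 beats = 84 beats; 1.5 beats/chord → 56 chords.
C: 9 bars × 7 beats = 63 beats; 1.5 beats/chord → 42 chords.
Total: 7 + 56 + 42 = 105.

105 chords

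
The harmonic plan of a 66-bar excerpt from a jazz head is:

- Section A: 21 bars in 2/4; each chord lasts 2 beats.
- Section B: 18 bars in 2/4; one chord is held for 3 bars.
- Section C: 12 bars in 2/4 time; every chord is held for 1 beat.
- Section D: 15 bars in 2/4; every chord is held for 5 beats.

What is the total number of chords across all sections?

A has 42 beats and chords last 2 each, so 21 chords.
B has 36 beats and chords last 6 each, so 6 chords.
C has 24 beats and chords last 1 each, so 24 chords.
D has 30 beats and chords last 5 each, so 6 chords.
Total: 21 + 6 + 24 + 6 = 57.

57 chords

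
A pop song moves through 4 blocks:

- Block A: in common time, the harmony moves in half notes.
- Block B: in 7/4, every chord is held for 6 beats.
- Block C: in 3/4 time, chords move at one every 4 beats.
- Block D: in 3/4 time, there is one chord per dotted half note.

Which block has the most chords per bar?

Block A

A: 4/2 = 2 chords/bar.
B: 7/6 = 7/6 chords/bar.
C: 3/4 = 0.75 chords/bar.
D: 3/3 = 1 chord/bar.
Fastest is A at 2 chords/bar.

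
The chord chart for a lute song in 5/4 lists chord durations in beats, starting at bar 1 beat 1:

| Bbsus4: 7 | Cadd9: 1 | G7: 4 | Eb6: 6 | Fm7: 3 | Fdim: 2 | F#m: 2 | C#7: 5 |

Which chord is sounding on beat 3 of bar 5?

Beat 3 of bar 5 is beat (5−1)×5 + 3 = 23 overall.
Running totals: Bbsus4 ends at 7, Cadd9 ends at 8, G7 ends at 12, Eb6 ends at 18, Fm7 ends at 21, Fdim ends at 23.
Beat 23 falls within Fdim.

Fdim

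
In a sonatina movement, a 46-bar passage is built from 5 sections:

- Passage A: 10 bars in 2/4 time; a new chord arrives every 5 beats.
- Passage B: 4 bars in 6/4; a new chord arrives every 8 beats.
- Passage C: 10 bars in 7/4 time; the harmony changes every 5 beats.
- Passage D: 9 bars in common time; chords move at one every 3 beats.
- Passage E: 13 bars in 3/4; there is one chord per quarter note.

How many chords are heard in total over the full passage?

72 chords

A: 10·2 = 20 beats, 20/5 = 4 chords.
B: 4·6 = 24 beats, 24/8 = 3 chords.
C: 10·7 = 70 beats, 70/5 = 14 chords.
D: 9·4 = 36 beats, 36/3 = 12 chords.
E: 13·3 = 39 beats, 39/1 = 39 chords.
Total: 4 + 3 + 14 + 12 + 39 = 72.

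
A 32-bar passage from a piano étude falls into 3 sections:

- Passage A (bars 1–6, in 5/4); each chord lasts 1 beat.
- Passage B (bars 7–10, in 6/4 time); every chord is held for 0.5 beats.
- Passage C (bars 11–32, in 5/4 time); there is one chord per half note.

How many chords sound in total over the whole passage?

133 chords

A: 6 bars × 5 beats = 30 beats; 1 beat/chord → 30 chords.
B: 4 bars × 6 beats = 24 beats; 0.5 beats/chord → 48 chords.
C: 22 bars × 5 beats = 110 beats; 2 beats/chord → 55 chords.
Total: 30 + 48 + 55 = 133.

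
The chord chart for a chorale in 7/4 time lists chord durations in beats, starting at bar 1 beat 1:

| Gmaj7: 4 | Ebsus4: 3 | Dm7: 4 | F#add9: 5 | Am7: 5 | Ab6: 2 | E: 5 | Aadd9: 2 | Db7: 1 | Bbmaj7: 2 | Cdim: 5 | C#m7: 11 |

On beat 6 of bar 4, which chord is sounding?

E

Beat 6 of bar 4 is beat (4−1)×7 + 6 = 27 overall.
Running totals: Gmaj7 ends at 4, Ebsus4 ends at 7, Dm7 ends at 11, F#add9 ends at 16, Am7 ends at 21, Ab6 ends at 23, E ends at 28.
Beat 27 falls within E.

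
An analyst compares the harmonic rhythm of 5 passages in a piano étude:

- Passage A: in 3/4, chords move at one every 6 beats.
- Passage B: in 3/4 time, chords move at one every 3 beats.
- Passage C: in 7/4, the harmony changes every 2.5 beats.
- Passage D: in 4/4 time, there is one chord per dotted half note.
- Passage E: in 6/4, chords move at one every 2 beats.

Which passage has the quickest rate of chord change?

A: 3/6 = 0.5 chords/bar.
B: 3/3 = 1 chord/bar.
C: 7/2.5 = 2.8 chords/bar.
D: 4/3 = 4/3 chords/bar.
E: 6/2 = 3 chords/bar.
Fastest is E at 3 chords/bar.

Passage E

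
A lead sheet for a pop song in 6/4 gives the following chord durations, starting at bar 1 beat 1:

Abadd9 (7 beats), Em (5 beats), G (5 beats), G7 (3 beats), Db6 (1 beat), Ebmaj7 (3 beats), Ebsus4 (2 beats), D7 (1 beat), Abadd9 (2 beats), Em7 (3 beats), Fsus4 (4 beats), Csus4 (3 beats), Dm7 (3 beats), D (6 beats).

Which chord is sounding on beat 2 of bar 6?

Beat 2 of bar 6 is beat (6−1)×6 + 2 = 32 overall.
Running totals: Abadd9 ends at 7, Em ends at 12, G ends at 17, G7 ends at 20, Db6 ends at 21, Ebmaj7 ends at 24, Ebsus4 ends at 26, D7 ends at 27, Abadd9 ends at 29, Em7 ends at 32.
Beat 32 falls within Em7.

Em7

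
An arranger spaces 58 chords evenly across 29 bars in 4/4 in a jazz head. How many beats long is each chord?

2 beats

29 bars × 4 beats/bar = 116 beats total.
116 beats ÷ 58 chords = 2 beats per chord.
(That is a half note.)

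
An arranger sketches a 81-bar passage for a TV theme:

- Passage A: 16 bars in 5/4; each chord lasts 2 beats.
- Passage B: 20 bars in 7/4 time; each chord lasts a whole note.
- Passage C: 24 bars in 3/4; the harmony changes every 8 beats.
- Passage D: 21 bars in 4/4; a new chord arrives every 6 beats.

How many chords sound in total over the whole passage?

98 chords

A: 16 bars × 5 beats = 80 beats; 2 beats/chord → 40 chords.
B: 20 bars × 7 beats = 140 beats; 4 beats/chord → 35 chords.
C: 24 bars × 3 beats = 72 beats; 8 beats/chord → 9 chords.
D: 21 bars × 4 beats = 84 beats; 6 beats/chord → 14 chords.
Total: 40 + 35 + 9 + 14 = 98.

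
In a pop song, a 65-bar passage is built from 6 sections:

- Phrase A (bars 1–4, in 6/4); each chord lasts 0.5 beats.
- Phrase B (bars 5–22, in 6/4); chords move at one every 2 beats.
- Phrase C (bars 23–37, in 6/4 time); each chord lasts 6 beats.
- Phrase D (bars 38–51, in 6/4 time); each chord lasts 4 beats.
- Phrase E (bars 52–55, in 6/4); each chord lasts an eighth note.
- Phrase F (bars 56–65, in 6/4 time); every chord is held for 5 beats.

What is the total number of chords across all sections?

198 chords

A: 4·6 = 24 beats, 24/0.5 = 48 chords.
B: 18·6 = 108 beats, 108/2 = 54 chords.
C: 15·6 = 90 beats, 90/6 = 15 chords.
D: 14·6 = 84 beats, 84/4 = 21 chords.
E: 4·6 = 24 beats, 24/0.5 = 48 chords.
F: 10·6 = 60 beats, 60/5 = 12 chords.
Total: 48 + 54 + 15 + 21 + 48 + 12 = 198.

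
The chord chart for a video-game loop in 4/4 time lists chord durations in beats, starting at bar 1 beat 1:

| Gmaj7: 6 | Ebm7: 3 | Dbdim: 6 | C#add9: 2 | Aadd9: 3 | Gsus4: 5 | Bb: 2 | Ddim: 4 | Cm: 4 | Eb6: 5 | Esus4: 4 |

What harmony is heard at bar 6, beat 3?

Beat 3 of bar 6 is beat (6−1)×4 + 3 = 23 overall.
Running totals: Gmaj7 ends at 6, Ebm7 ends at 9, Dbdim ends at 15, C#add9 ends at 17, Aadd9 ends at 20, Gsus4 ends at 25.
Beat 23 falls within Gsus4.

Gsus4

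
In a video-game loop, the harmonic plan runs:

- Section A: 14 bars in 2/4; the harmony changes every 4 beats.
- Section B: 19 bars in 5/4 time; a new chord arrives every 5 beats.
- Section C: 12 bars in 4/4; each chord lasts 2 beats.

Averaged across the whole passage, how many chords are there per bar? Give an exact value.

A: 14 × 2 = 28 beats ÷ 4 = 7 chords.
B: 19 × 5 = 95 beats ÷ 5 = 19 chords.
C: 12 × 4 = 48 beats ÷ 2 = 24 chords.
Overall: 50 chords over 45 bars → 50/45 = 10/9 chords per bar.

10/9 chords per bar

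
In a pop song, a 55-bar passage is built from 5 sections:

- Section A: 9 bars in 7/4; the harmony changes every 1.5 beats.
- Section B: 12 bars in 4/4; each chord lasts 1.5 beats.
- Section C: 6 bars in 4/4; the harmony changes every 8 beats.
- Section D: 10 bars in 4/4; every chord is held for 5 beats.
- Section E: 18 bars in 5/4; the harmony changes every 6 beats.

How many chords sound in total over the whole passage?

A: 9 bars × 7 beats = 63 beats; 1.5 beats/chord → 42 chords.
B: 12 bars × 4 beats = 48 beats; 1.5 beats/chord → 32 chords.
C: 6 bars × 4 beats = 24 beats; 8 beats/chord → 3 chords.
D: 10 bars × 4 beats = 40 beats; 5 beats/chord → 8 chords.
E: 18 bars × 5 beats = 90 beats; 6 beats/chord → 15 chords.
Total: 42 + 32 + 3 + 8 + 15 = 100.

100 chords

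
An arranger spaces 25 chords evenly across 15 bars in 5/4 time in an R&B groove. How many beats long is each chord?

15 bars × 5 beats/bar = 75 beats total.
75 beats ÷ 25 chords = 3 beats per chord.
(That is a dotted half note.)

3 beats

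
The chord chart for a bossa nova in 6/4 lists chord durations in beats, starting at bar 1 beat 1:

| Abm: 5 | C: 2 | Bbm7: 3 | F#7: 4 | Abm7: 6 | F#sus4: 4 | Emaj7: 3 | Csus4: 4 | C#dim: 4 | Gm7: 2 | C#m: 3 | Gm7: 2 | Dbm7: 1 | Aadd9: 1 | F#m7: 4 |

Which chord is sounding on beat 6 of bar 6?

Beat 6 of bar 6 is beat (6−1)×6 + 6 = 36 overall.
Running totals: Abm ends at 5, C ends at 7, Bbm7 ends at 10, F#7 ends at 14, Abm7 ends at 20, F#sus4 ends at 24, Emaj7 ends at 27, Csus4 ends at 31, C#dim ends at 35, Gm7 ends at 37.
Beat 36 falls within Gm7.

Gm7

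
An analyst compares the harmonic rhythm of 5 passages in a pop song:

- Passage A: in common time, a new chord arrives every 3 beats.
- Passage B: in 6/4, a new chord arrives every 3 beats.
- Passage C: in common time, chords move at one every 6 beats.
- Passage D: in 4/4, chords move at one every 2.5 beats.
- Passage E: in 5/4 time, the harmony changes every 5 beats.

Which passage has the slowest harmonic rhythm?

A: 4/3 = 4/3 chords/bar.
B: 6/3 = 2 chords/bar.
C: 4/6 = 2/3 chords/bar.
D: 4/2.5 = 1.6 chords/bar.
E: 5/5 = 1 chord/bar.
Slowest is C at 2/3 chords/bar.

Passage C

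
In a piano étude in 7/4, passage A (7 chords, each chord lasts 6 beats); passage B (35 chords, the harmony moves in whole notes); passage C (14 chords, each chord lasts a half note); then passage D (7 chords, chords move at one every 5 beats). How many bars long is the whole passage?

A: 7 × 6 = 42 beats = 6 bars.
B: 35 × 4 = 140 beats = 20 bars.
C: 14 × 2 = 28 beats = 4 bars.
D: 7 × 5 = 35 beats = 5 bars.
Total: 6 + 20 + 4 + 5 = 35 bars.

35 bars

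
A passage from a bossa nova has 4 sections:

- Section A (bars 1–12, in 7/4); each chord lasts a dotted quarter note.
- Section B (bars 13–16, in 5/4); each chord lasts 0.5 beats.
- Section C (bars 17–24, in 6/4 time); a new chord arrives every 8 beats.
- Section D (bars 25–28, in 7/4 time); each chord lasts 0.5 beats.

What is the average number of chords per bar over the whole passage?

A: 12 bars of 7 beats is 84 beats; at 1.5 beats each that's 56 chords.
B: 4 bars of 5 beats is 20 beats; at 0.5 beats each that's 40 chords.
C: 8 bars of 6 beats is 48 beats; at 8 beats each that's 6 chords.
D: 4 bars of 7 beats is 28 beats; at 0.5 beats each that's 56 chords.
Overall: 158 chords over 28 bars → 158/28 = 79/14 chords per bar.

79/14 chords per bar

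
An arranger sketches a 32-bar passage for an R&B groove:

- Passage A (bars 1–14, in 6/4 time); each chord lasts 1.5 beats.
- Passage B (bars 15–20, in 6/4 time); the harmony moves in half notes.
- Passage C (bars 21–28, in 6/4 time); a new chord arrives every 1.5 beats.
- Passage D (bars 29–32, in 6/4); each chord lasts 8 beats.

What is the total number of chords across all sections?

109 chords

A has 84 beats and chords last 1.5 each, so 56 chords.
B has 36 beats and chords last 2 each, so 18 chords.
C has 48 beats and chords last 1.5 each, so 32 chords.
D has 24 beats and chords last 8 each, so 3 chords.
Total: 56 + 18 + 32 + 3 = 109.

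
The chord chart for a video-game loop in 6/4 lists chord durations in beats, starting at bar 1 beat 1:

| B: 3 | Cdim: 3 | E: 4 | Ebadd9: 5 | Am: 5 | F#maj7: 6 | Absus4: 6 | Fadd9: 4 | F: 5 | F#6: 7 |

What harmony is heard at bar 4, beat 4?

F#maj7

Beat 4 of bar 4 is beat (4−1)×6 + 4 = 22 overall.
Running totals: B ends at 3, Cdim ends at 6, E ends at 10, Ebadd9 ends at 15, Am ends at 20, F#maj7 ends at 26.
Beat 22 falls within F#maj7.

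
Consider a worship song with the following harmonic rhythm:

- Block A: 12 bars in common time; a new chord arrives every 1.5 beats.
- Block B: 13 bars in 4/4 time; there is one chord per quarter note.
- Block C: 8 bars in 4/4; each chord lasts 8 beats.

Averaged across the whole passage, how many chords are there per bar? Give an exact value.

8/3 chords per bar

A: 12 bars of 4 beats is 48 beats; at 1.5 beats each that's 32 chords.
B: 13 bars of 4 beats is 52 beats; at 1 beat each that's 52 chords.
C: 8 bars of 4 beats is 32 beats; at 8 beats each that's 4 chords.
Overall: 88 chords over 33 bars → 88/33 = 8/3 chords per bar.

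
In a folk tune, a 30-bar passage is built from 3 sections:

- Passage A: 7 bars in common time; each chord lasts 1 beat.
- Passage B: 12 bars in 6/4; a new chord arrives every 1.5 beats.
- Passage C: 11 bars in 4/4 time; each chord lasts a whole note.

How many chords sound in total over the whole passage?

A: 7 bars × 4 beats = 28 beats; 1 beat/chord → 28 chords.
B: 12 bars × 6 beats = 72 beats; 1.5 beats/chord → 48 chords.
C: 11 bars × 4 beats = 44 beats; 4 beats/chord → 11 chords.
Total: 28 + 48 + 11 = 87.

87 chords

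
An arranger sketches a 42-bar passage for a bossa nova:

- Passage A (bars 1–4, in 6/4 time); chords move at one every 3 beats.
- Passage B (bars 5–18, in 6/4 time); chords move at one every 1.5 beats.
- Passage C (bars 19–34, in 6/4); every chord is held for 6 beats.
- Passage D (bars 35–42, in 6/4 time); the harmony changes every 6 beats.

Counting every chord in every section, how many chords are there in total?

88 chords

A has 24 beats and chords last 3 each, so 8 chords.
B has 84 beats and chords last 1.5 each, so 56 chords.
C has 96 beats and chords last 6 each, so 16 chords.
D has 48 beats and chords last 6 each, so 8 chords.
Total: 8 + 56 + 16 + 8 = 88.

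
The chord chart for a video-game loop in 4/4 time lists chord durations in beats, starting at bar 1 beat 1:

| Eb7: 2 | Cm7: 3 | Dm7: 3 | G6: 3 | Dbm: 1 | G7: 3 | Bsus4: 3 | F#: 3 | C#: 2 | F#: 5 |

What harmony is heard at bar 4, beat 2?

Beat 2 of bar 4 is beat (4−1)×4 + 2 = 14 overall.
Running totals: Eb7 ends at 2, Cm7 ends at 5, Dm7 ends at 8, G6 ends at 11, Dbm ends at 12, G7 ends at 15.
Beat 14 falls within G7.

G7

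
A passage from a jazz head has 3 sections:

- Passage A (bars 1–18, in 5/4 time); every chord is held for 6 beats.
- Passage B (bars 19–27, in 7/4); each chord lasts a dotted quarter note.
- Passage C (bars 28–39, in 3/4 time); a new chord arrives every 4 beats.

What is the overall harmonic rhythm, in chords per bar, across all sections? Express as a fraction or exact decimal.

22/13 chords per bar

A: 18 × 5 = 90 beats ÷ 6 = 15 chords.
B: 9 × 7 = 63 beats ÷ 1.5 = 42 chords.
C: 12 × 3 = 36 beats ÷ 4 = 9 chords.
Overall: 66 chords over 39 bars → 66/39 = 22/13 chords per bar.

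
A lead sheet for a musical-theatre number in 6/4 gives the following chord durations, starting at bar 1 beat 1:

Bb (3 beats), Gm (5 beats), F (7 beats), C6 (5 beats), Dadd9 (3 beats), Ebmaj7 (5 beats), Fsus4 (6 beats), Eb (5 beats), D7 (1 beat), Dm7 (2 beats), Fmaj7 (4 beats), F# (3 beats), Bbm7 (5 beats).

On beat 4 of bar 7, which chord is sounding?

Beat 4 of bar 7 is beat (7−1)×6 + 4 = 40 overall.
Running totals: Bb ends at 3, Gm ends at 8, F ends at 15, C6 ends at 20, Dadd9 ends at 23, Ebmaj7 ends at 28, Fsus4 ends at 34, Eb ends at 39, D7 ends at 40.
Beat 40 falls within D7.

D7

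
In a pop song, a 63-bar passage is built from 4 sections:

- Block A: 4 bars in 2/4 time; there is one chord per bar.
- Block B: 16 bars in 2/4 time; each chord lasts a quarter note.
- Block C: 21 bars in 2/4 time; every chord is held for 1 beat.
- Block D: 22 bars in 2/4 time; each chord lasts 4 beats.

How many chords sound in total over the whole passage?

89 chords

A: 4·2 = 8 beats, 8/2 = 4 chords.
B: 16·2 = 32 beats, 32/1 = 32 chords.
C: 21·2 = 42 beats, 42/1 = 42 chords.
D: 22·2 = 44 beats, 44/4 = 11 chords.
Total: 4 + 32 + 42 + 11 = 89.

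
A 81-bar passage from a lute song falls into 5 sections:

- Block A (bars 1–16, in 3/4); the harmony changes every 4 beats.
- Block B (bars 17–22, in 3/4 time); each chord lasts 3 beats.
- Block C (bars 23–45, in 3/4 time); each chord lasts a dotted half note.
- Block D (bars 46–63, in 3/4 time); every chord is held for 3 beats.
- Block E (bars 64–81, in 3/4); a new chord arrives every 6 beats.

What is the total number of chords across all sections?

68 chords

A: 16·3 = 48 beats, 48/4 = 12 chords.
B: 6·3 = 18 beats, 18/3 = 6 chords.
C: 23·3 = 69 beats, 69/3 = 23 chords.
D: 18·3 = 54 beats, 54/3 = 18 chords.
E: 18·3 = 54 beats, 54/6 = 9 chords.
Total: 12 + 6 + 23 + 18 + 9 = 68.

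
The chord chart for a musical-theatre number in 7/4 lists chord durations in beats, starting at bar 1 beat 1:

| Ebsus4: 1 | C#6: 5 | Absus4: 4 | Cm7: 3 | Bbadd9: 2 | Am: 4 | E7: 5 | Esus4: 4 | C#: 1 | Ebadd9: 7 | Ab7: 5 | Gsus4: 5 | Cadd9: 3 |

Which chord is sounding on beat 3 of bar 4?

E7

Beat 3 of bar 4 is beat (4−1)×7 + 3 = 24 overall.
Running totals: Ebsus4 ends at 1, C#6 ends at 6, Absus4 ends at 10, Cm7 ends at 13, Bbadd9 ends at 15, Am ends at 19, E7 ends at 24.
Beat 24 falls within E7.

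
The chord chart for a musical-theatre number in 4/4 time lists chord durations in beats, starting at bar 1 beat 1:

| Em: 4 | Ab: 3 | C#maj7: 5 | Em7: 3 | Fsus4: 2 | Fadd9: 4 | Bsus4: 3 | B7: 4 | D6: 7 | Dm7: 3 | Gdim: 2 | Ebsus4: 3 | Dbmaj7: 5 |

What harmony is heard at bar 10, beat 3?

Beat 3 of bar 10 is beat (10−1)×4 + 3 = 39 overall.
Running totals: Em ends at 4, Ab ends at 7, C#maj7 ends at 12, Em7 ends at 15, Fsus4 ends at 17, Fadd9 ends at 21, Bsus4 ends at 24, B7 ends at 28, D6 ends at 35, Dm7 ends at 38, Gdim ends at 40.
Beat 39 falls within Gdim.

Gdim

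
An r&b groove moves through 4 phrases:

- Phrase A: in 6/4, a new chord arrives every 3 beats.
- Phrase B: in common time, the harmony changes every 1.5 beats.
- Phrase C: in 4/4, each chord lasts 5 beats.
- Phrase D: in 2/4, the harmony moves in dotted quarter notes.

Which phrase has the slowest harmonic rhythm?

A: each chord is 3 beats in 6/4, so 2 per bar.
B: each chord is 1.5 beats in 4/4, so 8/3 per bar.
C: each chord is 5 beats in 4/4, so 0.8 per bar.
D: each chord is 1.5 beats in 2/4, so 4/3 per bar.
Slowest is C at 0.8 chords/bar.

Phrase C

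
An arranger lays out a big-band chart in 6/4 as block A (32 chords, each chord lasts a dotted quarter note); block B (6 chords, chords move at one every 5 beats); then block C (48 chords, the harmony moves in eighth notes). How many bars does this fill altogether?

A: 32 × 1.5 = 48 beats = 8 bars.
B: 6 × 5 = 30 beats = 5 bars.
C: 48 × 0.5 = 24 beats = 4 bars.
Total: 8 + 5 + 4 = 17 bars.

17 bars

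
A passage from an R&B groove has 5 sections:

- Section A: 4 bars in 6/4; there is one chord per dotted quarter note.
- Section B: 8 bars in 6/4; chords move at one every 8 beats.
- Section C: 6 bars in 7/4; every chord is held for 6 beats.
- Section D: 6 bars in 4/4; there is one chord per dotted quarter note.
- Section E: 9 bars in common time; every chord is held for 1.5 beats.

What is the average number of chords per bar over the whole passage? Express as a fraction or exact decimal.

A: 4 bars of 6 beats is 24 beats; at 1.5 beats each that's 16 chords.
B: 8 bars of 6 beats is 48 beats; at 8 beats each that's 6 chords.
C: 6 bars of 7 beats is 42 beats; at 6 beats each that's 7 chords.
D: 6 bars of 4 beats is 24 beats; at 1.5 beats each that's 16 chords.
E: 9 bars of 4 beats is 36 beats; at 1.5 beats each that's 24 chords.
Overall: 69 chords over 33 bars → 69/33 = 23/11 chords per bar.

23/11 chords per bar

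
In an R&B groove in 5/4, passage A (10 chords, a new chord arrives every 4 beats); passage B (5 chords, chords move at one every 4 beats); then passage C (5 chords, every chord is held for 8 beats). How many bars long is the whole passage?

20 bars

A: 10 × 4 = 40 beats = 8 bars.
B: 5 × 4 = 20 beats = 4 bars.
C: 5 × 8 = 40 beats = 8 bars.
Total: 8 + 4 + 8 = 20 bars.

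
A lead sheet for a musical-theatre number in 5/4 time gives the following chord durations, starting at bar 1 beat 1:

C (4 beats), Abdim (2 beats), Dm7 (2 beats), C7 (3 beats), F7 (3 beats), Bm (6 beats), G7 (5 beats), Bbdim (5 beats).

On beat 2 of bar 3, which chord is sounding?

F7

Beat 2 of bar 3 is beat (3−1)×5 + 2 = 12 overall.
Running totals: C ends at 4, Abdim ends at 6, Dm7 ends at 8, C7 ends at 11, F7 ends at 14.
Beat 12 falls within F7.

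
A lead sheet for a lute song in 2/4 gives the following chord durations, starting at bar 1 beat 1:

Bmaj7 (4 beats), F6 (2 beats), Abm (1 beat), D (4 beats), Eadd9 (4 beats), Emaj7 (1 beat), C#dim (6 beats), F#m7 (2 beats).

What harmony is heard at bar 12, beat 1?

F#m7

Beat 1 of bar 12 is beat (12−1)×2 + 1 = 23 overall.
Running totals: Bmaj7 ends at 4, F6 ends at 6, Abm ends at 7, D ends at 11, Eadd9 ends at 15, Emaj7 ends at 16, C#dim ends at 22, F#m7 ends at 24.
Beat 23 falls within F#m7.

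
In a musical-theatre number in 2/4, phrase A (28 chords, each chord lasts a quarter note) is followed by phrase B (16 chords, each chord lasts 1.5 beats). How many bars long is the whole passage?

26 bars

A: 28 × 1 = 28 beats = 14 bars.
B: 16 × 1.5 = 24 beats = 12 bars.
Total: 14 + 12 = 26 bars.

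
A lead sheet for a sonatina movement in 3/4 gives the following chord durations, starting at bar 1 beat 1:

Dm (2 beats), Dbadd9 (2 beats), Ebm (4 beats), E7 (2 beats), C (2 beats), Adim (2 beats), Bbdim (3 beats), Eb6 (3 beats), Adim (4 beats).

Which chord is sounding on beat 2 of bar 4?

Beat 2 of bar 4 is beat (4−1)×3 + 2 = 11 overall.
Running totals: Dm ends at 2, Dbadd9 ends at 4, Ebm ends at 8, E7 ends at 10, C ends at 12.
Beat 11 falls within C.

C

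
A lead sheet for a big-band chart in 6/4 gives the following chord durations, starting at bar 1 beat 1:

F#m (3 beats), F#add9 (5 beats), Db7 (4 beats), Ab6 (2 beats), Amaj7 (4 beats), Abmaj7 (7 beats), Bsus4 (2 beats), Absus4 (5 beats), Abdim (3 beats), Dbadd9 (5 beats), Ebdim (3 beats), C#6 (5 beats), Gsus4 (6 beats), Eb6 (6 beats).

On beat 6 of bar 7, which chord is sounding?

Beat 6 of bar 7 is beat (7−1)×6 + 6 = 42 overall.
Running totals: F#m ends at 3, F#add9 ends at 8, Db7 ends at 12, Ab6 ends at 14, Amaj7 ends at 18, Abmaj7 ends at 25, Bsus4 ends at 27, Absus4 ends at 32, Abdim ends at 35, Dbadd9 ends at 40, Ebdim ends at 43.
Beat 42 falls within Ebdim.

Ebdim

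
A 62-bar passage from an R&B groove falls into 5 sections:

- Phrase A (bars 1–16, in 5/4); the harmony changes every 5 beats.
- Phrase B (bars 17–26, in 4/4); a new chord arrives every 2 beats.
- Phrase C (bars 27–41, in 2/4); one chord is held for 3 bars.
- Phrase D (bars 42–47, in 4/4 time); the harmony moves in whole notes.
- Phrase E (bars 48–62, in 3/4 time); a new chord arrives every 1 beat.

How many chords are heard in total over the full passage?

A: 16 bars × 5 beats = 80 beats; 5 beats/chord → 16 chords.
B: 10 bars × 4 beats = 40 beats; 2 beats/chord → 20 chords.
C: 15 bars × 2 beats = 30 beats; 6 beats/chord → 5 chords.
D: 6 bars × 4 beats = 24 beats; 4 beats/chord → 6 chords.
E: 15 bars × 3 beats = 45 beats; 1 beat/chord → 45 chords.
Total: 16 + 20 + 5 + 6 + 45 = 92.

92 chords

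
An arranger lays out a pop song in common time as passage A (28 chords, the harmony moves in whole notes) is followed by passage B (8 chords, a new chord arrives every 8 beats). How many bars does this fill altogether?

44 bars

A: 28 × 4 = 112 beats = 28 bars.
B: 8 × 8 = 64 beats = 16 bars.
Total: 28 + 16 = 44 bars.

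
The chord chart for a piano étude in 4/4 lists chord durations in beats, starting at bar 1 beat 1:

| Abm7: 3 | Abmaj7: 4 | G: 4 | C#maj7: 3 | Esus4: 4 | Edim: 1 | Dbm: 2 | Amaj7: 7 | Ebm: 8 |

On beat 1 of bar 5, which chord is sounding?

Beat 1 of bar 5 is beat (5−1)×4 + 1 = 17 overall.
Running totals: Abm7 ends at 3, Abmaj7 ends at 7, G ends at 11, C#maj7 ends at 14, Esus4 ends at 18.
Beat 17 falls within Esus4.

Esus4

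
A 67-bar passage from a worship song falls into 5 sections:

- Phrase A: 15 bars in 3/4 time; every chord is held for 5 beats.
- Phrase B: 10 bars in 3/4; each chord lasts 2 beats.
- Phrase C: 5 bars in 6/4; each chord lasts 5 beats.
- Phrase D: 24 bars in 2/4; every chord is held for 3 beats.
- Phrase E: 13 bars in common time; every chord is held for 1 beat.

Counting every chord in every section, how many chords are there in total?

98 chords

A: 15 bars × 3 beats = 45 beats; 5 beats/chord → 9 chords.
B: 10 bars × 3 beats = 30 beats; 2 beats/chord → 15 chords.
C: 5 bars × 6 beats = 30 beats; 5 beats/chord → 6 chords.
D: 24 bars × 2 beats = 48 beats; 3 beats/chord → 16 chords.
E: 13 bars × 4 beats = 52 beats; 1 beat/chord → 52 chords.
Total: 9 + 15 + 6 + 16 + 52 = 98.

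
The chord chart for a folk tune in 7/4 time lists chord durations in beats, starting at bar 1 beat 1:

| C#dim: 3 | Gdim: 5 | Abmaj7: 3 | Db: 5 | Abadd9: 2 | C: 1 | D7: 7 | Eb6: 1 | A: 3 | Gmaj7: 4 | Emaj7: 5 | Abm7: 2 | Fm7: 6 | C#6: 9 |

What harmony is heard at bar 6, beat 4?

Emaj7

Beat 4 of bar 6 is beat (6−1)×7 + 4 = 39 overall.
Running totals: C#dim ends at 3, Gdim ends at 8, Abmaj7 ends at 11, Db ends at 16, Abadd9 ends at 18, C ends at 19, D7 ends at 26, Eb6 ends at 27, A ends at 30, Gmaj7 ends at 34, Emaj7 ends at 39.
Beat 39 falls within Emaj7.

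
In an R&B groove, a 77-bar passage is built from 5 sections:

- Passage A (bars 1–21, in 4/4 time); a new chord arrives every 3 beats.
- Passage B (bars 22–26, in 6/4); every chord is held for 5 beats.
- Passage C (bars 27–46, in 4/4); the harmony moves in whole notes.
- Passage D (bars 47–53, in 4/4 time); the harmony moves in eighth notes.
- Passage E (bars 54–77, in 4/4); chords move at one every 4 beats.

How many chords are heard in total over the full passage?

A has 84 beats and chords last 3 each, so 28 chords.
B has 30 beats and chords last 5 each, so 6 chords.
C has 80 beats and chords last 4 each, so 20 chords.
D has 28 beats and chords last 0.5 each, so 56 chords.
E has 96 beats and chords last 4 each, so 24 chords.
Total: 28 + 6 + 20 + 56 + 24 = 134.

134 chords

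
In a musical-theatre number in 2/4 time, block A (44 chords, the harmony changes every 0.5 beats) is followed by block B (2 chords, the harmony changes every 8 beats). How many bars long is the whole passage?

A: 44 × 0.5 = 22 beats = 11 bars.
B: 2 × 8 = 16 beats = 8 bars.
Total: 11 + 8 = 19 bars.

19 bars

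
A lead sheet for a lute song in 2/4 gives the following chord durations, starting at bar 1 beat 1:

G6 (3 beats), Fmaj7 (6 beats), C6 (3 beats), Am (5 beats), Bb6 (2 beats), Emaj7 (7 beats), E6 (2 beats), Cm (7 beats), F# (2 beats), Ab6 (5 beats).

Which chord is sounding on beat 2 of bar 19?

Ab6

Beat 2 of bar 19 is beat (19−1)×2 + 2 = 38 overall.
Running totals: G6 ends at 3, Fmaj7 ends at 9, C6 ends at 12, Am ends at 17, Bb6 ends at 19, Emaj7 ends at 26, E6 ends at 28, Cm ends at 35, F# ends at 37, Ab6 ends at 42.
Beat 38 falls within Ab6.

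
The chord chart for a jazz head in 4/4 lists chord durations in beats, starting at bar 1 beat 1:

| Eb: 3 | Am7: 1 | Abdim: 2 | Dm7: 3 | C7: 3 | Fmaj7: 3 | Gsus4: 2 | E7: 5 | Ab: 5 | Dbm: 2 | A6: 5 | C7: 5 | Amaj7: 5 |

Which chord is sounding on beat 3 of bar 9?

Beat 3 of bar 9 is beat (9−1)×4 + 3 = 35 overall.
Running totals: Eb ends at 3, Am7 ends at 4, Abdim ends at 6, Dm7 ends at 9, C7 ends at 12, Fmaj7 ends at 15, Gsus4 ends at 17, E7 ends at 22, Ab ends at 27, Dbm ends at 29, A6 ends at 34, C7 ends at 39.
Beat 35 falls within C7.

C7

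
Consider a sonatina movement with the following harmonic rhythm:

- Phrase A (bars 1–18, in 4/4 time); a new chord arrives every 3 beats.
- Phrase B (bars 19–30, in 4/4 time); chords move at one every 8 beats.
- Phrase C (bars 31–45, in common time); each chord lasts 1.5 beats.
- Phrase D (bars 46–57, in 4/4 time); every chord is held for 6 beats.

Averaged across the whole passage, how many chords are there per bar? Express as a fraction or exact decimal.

A: 18 bars of 4 beats is 72 beats; at 3 beats each that's 24 chords.
B: 12 bars of 4 beats is 48 beats; at 8 beats each that's 6 chords.
C: 15 bars of 4 beats is 60 beats; at 1.5 beats each that's 40 chords.
D: 12 bars of 4 beats is 48 beats; at 6 beats each that's 8 chords.
Overall: 78 chords over 57 bars → 78/57 = 26/19 chords per bar.

26/19 chords per bar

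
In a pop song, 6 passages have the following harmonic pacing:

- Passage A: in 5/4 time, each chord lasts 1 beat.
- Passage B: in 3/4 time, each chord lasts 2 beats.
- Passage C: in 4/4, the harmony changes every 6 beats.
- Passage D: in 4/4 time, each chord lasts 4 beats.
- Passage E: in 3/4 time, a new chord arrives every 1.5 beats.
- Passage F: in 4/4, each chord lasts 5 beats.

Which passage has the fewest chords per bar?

A: 5 beats/bar ÷ 1 beat/chord = 5 chords/bar.
B: 3 beats/bar ÷ 2 beats/chord = 1.5 chords/bar.
C: 4 beats/bar ÷ 6 beats/chord = 2/3 chords/bar.
D: 4 beats/bar ÷ 4 beats/chord = 1 chord/bar.
E: 3 beats/bar ÷ 1.5 beats/chord = 2 chords/bar.
F: 4 beats/bar ÷ 5 beats/chord = 0.8 chords/bar.
Slowest is C at 2/3 chords/bar.

Passage C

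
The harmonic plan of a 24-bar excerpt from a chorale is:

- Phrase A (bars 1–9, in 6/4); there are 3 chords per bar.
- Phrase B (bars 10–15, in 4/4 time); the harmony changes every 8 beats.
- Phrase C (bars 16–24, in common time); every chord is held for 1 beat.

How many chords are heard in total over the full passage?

A has 54 beats and chords last 2 each, so 27 chords.
B has 24 beats and chords last 8 each, so 3 chords.
C has 36 beats and chords last 1 each, so 36 chords.
Total: 27 + 3 + 36 = 66.

66 chords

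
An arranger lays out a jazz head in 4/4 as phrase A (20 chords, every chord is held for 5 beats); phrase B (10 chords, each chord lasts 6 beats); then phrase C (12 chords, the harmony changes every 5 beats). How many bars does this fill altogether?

55 bars

A: 20 × 5 = 100 beats = 25 bars.
B: 10 × 6 = 60 beats = 15 bars.
C: 12 × 5 = 60 beats = 15 bars.
Total: 25 + 15 + 15 = 55 bars.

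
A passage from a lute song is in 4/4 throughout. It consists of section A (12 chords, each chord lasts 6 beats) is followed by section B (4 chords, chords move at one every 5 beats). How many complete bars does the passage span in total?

23 bars

A: 12 × 6 = 72 beats = 18 bars.
B: 4 × 5 = 20 beats = 5 bars.
Total: 18 + 5 = 23 bars.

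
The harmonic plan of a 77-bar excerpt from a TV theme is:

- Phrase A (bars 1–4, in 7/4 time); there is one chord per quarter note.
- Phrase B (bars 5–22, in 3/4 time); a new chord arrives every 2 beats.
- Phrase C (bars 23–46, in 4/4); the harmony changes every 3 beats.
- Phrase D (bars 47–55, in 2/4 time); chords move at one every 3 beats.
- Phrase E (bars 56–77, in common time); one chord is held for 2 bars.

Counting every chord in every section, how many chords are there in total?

A: 4 bars × 7 beats = 28 beats; 1 beat/chord → 28 chords.
B: 18 bars × 3 beats = 54 beats; 2 beats/chord → 27 chords.
C: 24 bars × 4 beats = 96 beats; 3 beats/chord → 32 chords.
D: 9 bars × 2 beats = 18 beats; 3 beats/chord → 6 chords.
E: 22 bars × 4 beats = 88 beats; 8 beats/chord → 11 chords.
Total: 28 + 27 + 32 + 6 + 11 = 104.

104 chords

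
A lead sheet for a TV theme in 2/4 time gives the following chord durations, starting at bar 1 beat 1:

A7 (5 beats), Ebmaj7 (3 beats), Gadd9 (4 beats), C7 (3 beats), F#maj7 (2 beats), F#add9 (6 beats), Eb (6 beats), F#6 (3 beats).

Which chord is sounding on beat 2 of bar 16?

F#6

Beat 2 of bar 16 is beat (16−1)×2 + 2 = 32 overall.
Running totals: A7 ends at 5, Ebmaj7 ends at 8, Gadd9 ends at 12, C7 ends at 15, F#maj7 ends at 17, F#add9 ends at 23, Eb ends at 29, F#6 ends at 32.
Beat 32 falls within F#6.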